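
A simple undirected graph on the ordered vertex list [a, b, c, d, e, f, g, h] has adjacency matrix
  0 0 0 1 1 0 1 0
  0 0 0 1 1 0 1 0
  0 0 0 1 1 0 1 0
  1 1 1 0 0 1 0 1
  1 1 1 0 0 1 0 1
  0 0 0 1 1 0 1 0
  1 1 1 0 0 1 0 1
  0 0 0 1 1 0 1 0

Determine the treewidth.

A width-3 tree decomposition is:
Bags: B1 = {c, d, e, g}  B2 = {b, d, e, g}  B3 = {d, e, f, g}  B4 = {a, d, e, g}  B5 = {d, e, g, h}
Tree: B1–B2, B2–B3, B3–B4, B4–B5
Each bag holds 4 vertices, so the decomposition has width 3, which upper-bounds the treewidth. For the lower bound: the 4 vertex sets {c,e}, {b,d}, {g}, {f} are disjoint, each induces a connected subgraph, and every pair is joined by at least one edge of G. Contracting each set to a single vertex therefore yields K_{4} as a minor, and since treewidth is minor-monotone, tw(G) ≥ tw(K_{4}) = 3. Combining the bounds, tw(G) = 3.

3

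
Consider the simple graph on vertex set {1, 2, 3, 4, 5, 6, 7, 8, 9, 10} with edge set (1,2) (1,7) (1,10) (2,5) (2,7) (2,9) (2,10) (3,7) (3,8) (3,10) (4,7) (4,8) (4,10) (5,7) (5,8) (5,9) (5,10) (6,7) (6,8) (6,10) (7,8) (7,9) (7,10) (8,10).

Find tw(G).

A width-3 tree decomposition is:
Bags: B1 = {5, 7, 8, 10}  B2 = {4, 7, 8, 10}  B3 = {6, 7, 8, 10}  B4 = {2, 5, 7, 10}  B5 = {2, 5, 7, 9}  B6 = {1, 2, 7, 10}  B7 = {3, 7, 8, 10}
Tree: B1–B2, B1–B3, B1–B4, B4–B5, B4–B6, B2–B7
Every bag has size at most 4, so the width is 4 − 1 = 3 and tw(G) ≤ 3. Conversely, {2, 5, 7, 9} is a clique of size 4, and the vertices of any clique must share a bag in every tree decomposition; so some bag has ≥ 4 vertices and tw(G) ≥ 3. Combining the bounds, tw(G) = 3.

3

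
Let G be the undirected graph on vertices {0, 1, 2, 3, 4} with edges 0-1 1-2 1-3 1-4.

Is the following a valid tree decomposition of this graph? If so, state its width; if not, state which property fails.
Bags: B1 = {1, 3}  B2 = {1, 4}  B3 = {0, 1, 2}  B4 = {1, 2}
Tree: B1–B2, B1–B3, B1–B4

No — bags containing vertex 2 are not connected in the tree.

A tree decomposition must satisfy three properties: every vertex lies in some bag; for every edge, both endpoints lie together in some bag; and for every vertex, the bags containing it form a connected subtree. Here bags containing vertex 2 are not connected in the tree, so the decomposition is invalid.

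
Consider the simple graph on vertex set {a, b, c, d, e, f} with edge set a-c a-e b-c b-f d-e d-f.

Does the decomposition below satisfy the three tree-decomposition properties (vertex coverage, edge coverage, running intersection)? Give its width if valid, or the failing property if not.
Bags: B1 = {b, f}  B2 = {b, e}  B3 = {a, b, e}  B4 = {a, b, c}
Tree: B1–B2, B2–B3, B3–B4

A tree decomposition must satisfy three properties: every vertex lies in some bag; for every edge, both endpoints lie together in some bag; and for every vertex, the bags containing it form a connected subtree. Here vertex d appears in no bag, so the decomposition is invalid.

No — vertex d appears in no bag.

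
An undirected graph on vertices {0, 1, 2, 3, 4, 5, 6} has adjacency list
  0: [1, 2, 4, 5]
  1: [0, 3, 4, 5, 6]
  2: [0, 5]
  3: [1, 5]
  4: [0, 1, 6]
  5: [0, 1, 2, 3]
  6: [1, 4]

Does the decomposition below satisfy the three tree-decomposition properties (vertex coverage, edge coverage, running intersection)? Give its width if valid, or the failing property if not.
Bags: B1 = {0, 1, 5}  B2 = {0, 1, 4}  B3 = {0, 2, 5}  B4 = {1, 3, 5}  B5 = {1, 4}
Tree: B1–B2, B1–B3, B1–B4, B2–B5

A tree decomposition must satisfy three properties: every vertex lies in some bag; for every edge, both endpoints lie together in some bag; and for every vertex, the bags containing it form a connected subtree. Here vertex 6 appears in no bag, so the decomposition is invalid.

No — vertex 6 appears in no bag.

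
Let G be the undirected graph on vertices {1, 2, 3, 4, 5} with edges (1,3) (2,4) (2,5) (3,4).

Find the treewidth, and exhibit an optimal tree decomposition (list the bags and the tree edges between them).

Treewidth 1.
One optimal decomposition is:
Bags: B1 = {2, 5}  B2 = {2, 4}  B3 = {3, 4}  B4 = {1, 3}
Tree: B1–B2, B2–B3, B3–B4

The largest bag has 2 vertices, giving width 1; this decomposition certifies tw(G) ≤ 1. G has an edge, so its treewidth is at least 1. The upper and lower bounds meet at 1, so that is the treewidth.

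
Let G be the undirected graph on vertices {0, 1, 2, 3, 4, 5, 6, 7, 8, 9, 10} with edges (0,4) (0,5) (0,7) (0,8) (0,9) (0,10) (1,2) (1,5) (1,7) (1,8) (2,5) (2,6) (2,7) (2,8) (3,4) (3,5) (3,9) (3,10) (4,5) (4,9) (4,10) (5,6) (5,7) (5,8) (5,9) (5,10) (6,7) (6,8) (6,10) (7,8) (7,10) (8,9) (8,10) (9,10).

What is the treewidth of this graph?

4

A width-4 tree decomposition is:
Bags: B1 = {0, 4, 5, 9, 10}  B2 = {0, 5, 8, 9, 10}  B3 = {0, 5, 7, 8, 10}  B4 = {5, 6, 7, 8, 10}  B5 = {3, 4, 5, 9, 10}  B6 = {2, 5, 6, 7, 8}  B7 = {1, 2, 5, 7, 8}
Tree: B1–B2, B2–B3, B3–B4, B1–B5, B4–B6, B6–B7
Every bag has size at most 5, so the width is 5 − 1 = 4 and tw(G) ≤ 4. For the lower bound, the 5 vertices {0, 5, 8, 9, 10} are pairwise adjacent, and any tree decomposition puts a clique entirely inside one bag — forcing width ≥ 4. Hence tw(G) = 4 exactly.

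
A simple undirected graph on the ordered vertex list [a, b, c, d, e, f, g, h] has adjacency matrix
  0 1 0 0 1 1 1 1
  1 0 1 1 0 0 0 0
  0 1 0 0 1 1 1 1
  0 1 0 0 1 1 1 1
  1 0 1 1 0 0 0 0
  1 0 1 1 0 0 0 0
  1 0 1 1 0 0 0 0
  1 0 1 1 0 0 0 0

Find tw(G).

A width-3 tree decomposition is:
Bags: B1 = {a, b, c, d}  B2 = {a, c, d, f}  B3 = {a, c, d, g}  B4 = {a, c, d, h}  B5 = {a, c, d, e}
Tree: B1–B2, B2–B3, B3–B4, B4–B5
Each bag holds 4 vertices, so the decomposition has width 3, which upper-bounds the treewidth. For the lower bound: the 4 vertex sets {b,c}, {d,f}, {a}, {g} are disjoint, each induces a connected subgraph, and every pair is joined by at least one edge of G. Contracting each set to a single vertex therefore yields K_{4} as a minor, and since treewidth is minor-monotone, tw(G) ≥ tw(K_{4}) = 3. Hence tw(G) = 3 exactly.

3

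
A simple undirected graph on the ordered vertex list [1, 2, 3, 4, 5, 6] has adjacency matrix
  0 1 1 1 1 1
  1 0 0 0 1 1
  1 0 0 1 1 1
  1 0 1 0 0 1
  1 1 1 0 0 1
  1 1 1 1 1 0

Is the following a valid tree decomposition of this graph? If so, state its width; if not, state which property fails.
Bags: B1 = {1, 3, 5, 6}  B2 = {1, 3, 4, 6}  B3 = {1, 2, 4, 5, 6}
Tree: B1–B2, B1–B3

A tree decomposition must satisfy three properties: every vertex lies in some bag; for every edge, both endpoints lie together in some bag; and for every vertex, the bags containing it form a connected subtree. Here bags containing vertex 4 are not connected in the tree, so the decomposition is invalid.

No — bags containing vertex 4 are not connected in the tree.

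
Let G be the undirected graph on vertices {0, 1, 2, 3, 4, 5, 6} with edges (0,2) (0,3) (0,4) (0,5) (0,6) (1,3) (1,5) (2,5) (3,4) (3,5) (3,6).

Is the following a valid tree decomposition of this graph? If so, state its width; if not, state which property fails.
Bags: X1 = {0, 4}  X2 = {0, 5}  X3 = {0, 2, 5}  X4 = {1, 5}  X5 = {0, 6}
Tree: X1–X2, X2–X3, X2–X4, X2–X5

No — vertex 3 appears in no bag.

A tree decomposition must satisfy three properties: every vertex lies in some bag; for every edge, both endpoints lie together in some bag; and for every vertex, the bags containing it form a connected subtree. Here vertex 3 appears in no bag, so the decomposition is invalid.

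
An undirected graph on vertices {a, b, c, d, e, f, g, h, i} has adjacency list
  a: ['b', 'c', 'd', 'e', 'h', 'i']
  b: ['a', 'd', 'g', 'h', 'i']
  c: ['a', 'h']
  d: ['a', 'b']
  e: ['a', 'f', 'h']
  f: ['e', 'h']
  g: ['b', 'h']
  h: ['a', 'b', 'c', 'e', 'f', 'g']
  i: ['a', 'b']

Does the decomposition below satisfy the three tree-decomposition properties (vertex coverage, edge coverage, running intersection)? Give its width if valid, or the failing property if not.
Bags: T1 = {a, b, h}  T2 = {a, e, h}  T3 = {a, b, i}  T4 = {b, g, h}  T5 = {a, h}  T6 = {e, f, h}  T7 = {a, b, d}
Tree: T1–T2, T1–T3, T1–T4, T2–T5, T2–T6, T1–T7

A tree decomposition must satisfy three properties: every vertex lies in some bag; for every edge, both endpoints lie together in some bag; and for every vertex, the bags containing it form a connected subtree. Here vertex c appears in no bag, so the decomposition is invalid.

No — vertex c appears in no bag.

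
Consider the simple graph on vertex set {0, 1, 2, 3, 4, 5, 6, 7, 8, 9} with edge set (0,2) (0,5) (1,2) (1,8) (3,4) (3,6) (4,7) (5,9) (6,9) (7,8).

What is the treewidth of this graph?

2

A width-2 tree decomposition is:
Bags: B1 = {0, 5, 9}  B2 = {0, 6, 9}  B3 = {0, 3, 6}  B4 = {0, 3, 4}  B5 = {0, 4, 7}  B6 = {0, 7, 8}  B7 = {0, 1, 8}  B8 = {0, 1, 2}
Tree: B1–B2, B2–B3, B3–B4, B4–B5, B5–B6, B6–B7, B7–B8
Each bag holds 3 vertices, so the decomposition has width 2, which upper-bounds the treewidth. For the lower bound, G contains the cycle 0–5–9–6–3–4–7–8–1–2–0, so G is not a forest; only forests have treewidth ≤ 1, hence tw(G) ≥ 2. The upper and lower bounds meet at 2, so that is the treewidth.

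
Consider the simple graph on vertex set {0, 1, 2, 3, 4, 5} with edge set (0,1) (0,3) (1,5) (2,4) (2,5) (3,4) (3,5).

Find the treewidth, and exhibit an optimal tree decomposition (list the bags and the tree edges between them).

Treewidth 2.
One optimal decomposition is:
Bags: B1 = {0, 1, 3}  B2 = {1, 3, 5}  B3 = {3, 4, 5}  B4 = {2, 4, 5}
Tree: B1–B2, B2–B3, B3–B4

Every bag has size at most 3, so the width is 3 − 1 = 2 and tw(G) ≤ 2. Since 0–1–5–3–0 is a cycle in G, G is not acyclic. Forests are exactly the graphs of treewidth ≤ 1, so tw(G) ≥ 2. The upper and lower bounds meet at 2, so that is the treewidth.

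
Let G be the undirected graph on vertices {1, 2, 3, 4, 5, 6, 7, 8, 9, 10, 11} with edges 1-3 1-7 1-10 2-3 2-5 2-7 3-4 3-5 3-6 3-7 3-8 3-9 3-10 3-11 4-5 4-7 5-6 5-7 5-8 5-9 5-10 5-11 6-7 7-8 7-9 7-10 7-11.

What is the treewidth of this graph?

A width-3 tree decomposition is:
Bags: B1 = {3, 5, 7, 11}  B2 = {3, 5, 7, 10}  B3 = {3, 5, 7, 8}  B4 = {3, 5, 7, 9}  B5 = {3, 4, 5, 7}  B6 = {3, 5, 6, 7}  B7 = {2, 3, 5, 7}  B8 = {1, 3, 7, 10}
Tree: B1–B2, B1–B3, B2–B4, B3–B5, B3–B6, B5–B7, B2–B8
Every bag has size at most 4, so the width is 4 − 1 = 3 and tw(G) ≤ 3. For the lower bound, the 4 vertices {1, 3, 7, 10} are pairwise adjacent, and any tree decomposition puts a clique entirely inside one bag — forcing width ≥ 3. Therefore the treewidth is 3.

3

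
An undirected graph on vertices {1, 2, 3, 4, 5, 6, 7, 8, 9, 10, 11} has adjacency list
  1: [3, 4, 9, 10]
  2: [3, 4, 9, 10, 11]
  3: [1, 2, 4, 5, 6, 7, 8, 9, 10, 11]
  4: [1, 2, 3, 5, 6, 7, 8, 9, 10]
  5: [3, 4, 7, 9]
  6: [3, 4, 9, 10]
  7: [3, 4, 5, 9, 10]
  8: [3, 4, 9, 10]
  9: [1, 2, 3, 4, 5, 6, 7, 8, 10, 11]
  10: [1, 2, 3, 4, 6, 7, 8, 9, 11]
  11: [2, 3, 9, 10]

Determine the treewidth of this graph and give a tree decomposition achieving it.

Treewidth 4.
Bags: B1 = {3, 4, 8, 9, 10}  B2 = {3, 4, 7, 9, 10}  B3 = {3, 4, 5, 7, 9}  B4 = {3, 4, 6, 9, 10}  B5 = {2, 3, 4, 9, 10}  B6 = {1, 3, 4, 9, 10}  B7 = {2, 3, 9, 10, 11}
Tree: B1–B2, B2–B3, B2–B4, B4–B5, B2–B6, B5–B7

Every bag has size at most 5, so the width is 5 − 1 = 4 and tw(G) ≤ 4. For the lower bound, the 5 vertices {2, 3, 9, 10, 11} are pairwise adjacent, and any tree decomposition puts a clique entirely inside one bag — forcing width ≥ 4. Therefore the treewidth is 4.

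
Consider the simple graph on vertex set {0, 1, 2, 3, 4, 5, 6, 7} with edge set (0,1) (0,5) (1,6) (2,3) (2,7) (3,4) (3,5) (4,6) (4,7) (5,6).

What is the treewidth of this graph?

A width-2 tree decomposition is:
Bags: B1 = {2, 4, 7}  B2 = {2, 3, 4}  B3 = {3, 4, 6}  B4 = {3, 5, 6}  B5 = {1, 5, 6}  B6 = {0, 1, 5}
Tree: B1–B2, B2–B3, B3–B4, B4–B5, B5–B6
The largest bag has 3 vertices, giving width 2; this decomposition certifies tw(G) ≤ 2. The edges 7–2–3–4–7 form a cycle, so G is not a tree and its treewidth is at least 2. Therefore the treewidth is 2.

2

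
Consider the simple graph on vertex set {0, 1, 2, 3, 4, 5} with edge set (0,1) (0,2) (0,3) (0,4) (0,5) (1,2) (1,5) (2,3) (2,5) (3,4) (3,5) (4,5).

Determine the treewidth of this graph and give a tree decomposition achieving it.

Each bag holds 4 vertices, so the decomposition has width 3, which upper-bounds the treewidth. On the other hand G contains the 4-clique {0, 1, 2, 5}. A clique must lie in a single bag of any decomposition, so no decomposition can have width below 3. The upper and lower bounds meet at 3, so that is the treewidth.

Treewidth 3.
One optimal decomposition is:
Bags: B1 = {0, 2, 3, 5}  B2 = {0, 1, 2, 5}  B3 = {0, 3, 4, 5}
Tree: B1–B2, B1–B3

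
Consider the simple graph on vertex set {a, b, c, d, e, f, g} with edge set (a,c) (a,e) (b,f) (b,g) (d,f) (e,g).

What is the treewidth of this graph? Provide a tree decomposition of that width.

Every bag has size at most 2, so the width is 2 − 1 = 1 and tw(G) ≤ 1. G has an edge, so its treewidth is at least 1. Hence tw(G) = 1 exactly.

Treewidth 1.
Bags: B1 = {d, f}  B2 = {b, f}  B3 = {b, g}  B4 = {e, g}  B5 = {a, e}  B6 = {a, c}
Tree: B1–B2, B2–B3, B3–B4, B4–B5, B5–B6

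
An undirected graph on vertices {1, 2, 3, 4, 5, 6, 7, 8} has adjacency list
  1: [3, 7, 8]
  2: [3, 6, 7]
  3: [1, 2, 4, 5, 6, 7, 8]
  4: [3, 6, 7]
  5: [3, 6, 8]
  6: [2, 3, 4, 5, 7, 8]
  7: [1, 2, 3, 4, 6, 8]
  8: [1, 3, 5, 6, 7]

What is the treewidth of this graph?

A width-3 tree decomposition is:
Bags: B1 = {2, 3, 6, 7}  B2 = {3, 6, 7, 8}  B3 = {1, 3, 7, 8}  B4 = {3, 4, 6, 7}  B5 = {3, 5, 6, 8}
Tree: B1–B2, B2–B3, B2–B4, B2–B5
The largest bag has 4 vertices, giving width 3; this decomposition certifies tw(G) ≤ 3. For the lower bound, the 4 vertices {1, 3, 7, 8} are pairwise adjacent, and any tree decomposition puts a clique entirely inside one bag — forcing width ≥ 3. Hence tw(G) = 3 exactly.

3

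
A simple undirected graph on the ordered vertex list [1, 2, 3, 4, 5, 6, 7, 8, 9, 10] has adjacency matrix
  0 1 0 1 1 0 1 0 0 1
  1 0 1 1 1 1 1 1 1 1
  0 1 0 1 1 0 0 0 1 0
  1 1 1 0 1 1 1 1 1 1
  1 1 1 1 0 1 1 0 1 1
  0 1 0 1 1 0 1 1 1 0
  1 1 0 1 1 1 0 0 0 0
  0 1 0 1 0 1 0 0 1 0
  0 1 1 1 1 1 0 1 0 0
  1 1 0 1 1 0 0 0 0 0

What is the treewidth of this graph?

4

A width-4 tree decomposition is:
Bags: B1 = {2, 4, 5, 6, 7}  B2 = {2, 4, 5, 6, 9}  B3 = {2, 4, 6, 8, 9}  B4 = {2, 3, 4, 5, 9}  B5 = {1, 2, 4, 5, 7}  B6 = {1, 2, 4, 5, 10}
Tree: B1–B2, B2–B3, B2–B4, B1–B5, B5–B6
The largest bag has 5 vertices, giving width 4; this decomposition certifies tw(G) ≤ 4. For the lower bound, the 5 vertices {2, 4, 6, 8, 9} are pairwise adjacent, and any tree decomposition puts a clique entirely inside one bag — forcing width ≥ 4. Therefore the treewidth is 4.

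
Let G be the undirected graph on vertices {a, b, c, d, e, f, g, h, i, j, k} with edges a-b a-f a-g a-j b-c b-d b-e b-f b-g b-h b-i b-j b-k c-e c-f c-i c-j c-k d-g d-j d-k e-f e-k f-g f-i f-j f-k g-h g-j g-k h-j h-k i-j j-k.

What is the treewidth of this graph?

A width-4 tree decomposition is:
Bags: B1 = {b, f, g, j, k}  B2 = {b, c, f, j, k}  B3 = {a, b, f, g, j}  B4 = {b, g, h, j, k}  B5 = {b, c, f, i, j}  B6 = {b, d, g, j, k}  B7 = {b, c, e, f, k}
Tree: B1–B2, B1–B3, B1–B4, B2–B5, B1–B6, B2–B7
Every bag has size at most 5, so the width is 5 − 1 = 4 and tw(G) ≤ 4. On the other hand G contains the 5-clique {b, d, g, j, k}. A clique must lie in a single bag of any decomposition, so no decomposition can have width below 4. Hence tw(G) = 4 exactly.

4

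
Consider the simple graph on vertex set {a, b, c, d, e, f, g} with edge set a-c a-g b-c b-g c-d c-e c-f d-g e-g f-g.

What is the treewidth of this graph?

2

A width-2 tree decomposition is:
Bags: B1 = {c, d, g}  B2 = {c, f, g}  B3 = {c, e, g}  B4 = {b, c, g}  B5 = {a, c, g}
Tree: B1–B2, B2–B3, B3–B4, B4–B5
Every bag has size at most 3, so the width is 3 − 1 = 2 and tw(G) ≤ 2. Since g–d–c–f–g is a cycle in G, G is not acyclic. Forests are exactly the graphs of treewidth ≤ 1, so tw(G) ≥ 2. Combining the bounds, tw(G) = 2.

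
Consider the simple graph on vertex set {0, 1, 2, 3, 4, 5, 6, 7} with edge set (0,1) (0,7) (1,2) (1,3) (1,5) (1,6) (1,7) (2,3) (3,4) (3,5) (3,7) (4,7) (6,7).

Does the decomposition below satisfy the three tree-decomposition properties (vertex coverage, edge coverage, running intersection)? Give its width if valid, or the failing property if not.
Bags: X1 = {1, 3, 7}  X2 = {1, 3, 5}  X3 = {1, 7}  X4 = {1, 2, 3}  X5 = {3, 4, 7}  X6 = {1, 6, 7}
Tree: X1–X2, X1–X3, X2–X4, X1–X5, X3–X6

A tree decomposition must satisfy three properties: every vertex lies in some bag; for every edge, both endpoints lie together in some bag; and for every vertex, the bags containing it form a connected subtree. Here vertex 0 appears in no bag, so the decomposition is invalid.

No — vertex 0 appears in no bag.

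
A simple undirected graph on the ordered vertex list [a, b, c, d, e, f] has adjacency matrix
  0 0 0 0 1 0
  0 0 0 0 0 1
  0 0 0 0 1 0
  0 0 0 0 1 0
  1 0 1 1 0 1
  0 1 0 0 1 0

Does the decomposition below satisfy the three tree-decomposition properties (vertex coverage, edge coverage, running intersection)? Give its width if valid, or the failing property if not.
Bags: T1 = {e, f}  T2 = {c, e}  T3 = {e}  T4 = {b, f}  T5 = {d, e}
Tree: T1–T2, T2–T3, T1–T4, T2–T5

A tree decomposition must satisfy three properties: every vertex lies in some bag; for every edge, both endpoints lie together in some bag; and for every vertex, the bags containing it form a connected subtree. Here vertex a appears in no bag, so the decomposition is invalid.

No — vertex a appears in no bag.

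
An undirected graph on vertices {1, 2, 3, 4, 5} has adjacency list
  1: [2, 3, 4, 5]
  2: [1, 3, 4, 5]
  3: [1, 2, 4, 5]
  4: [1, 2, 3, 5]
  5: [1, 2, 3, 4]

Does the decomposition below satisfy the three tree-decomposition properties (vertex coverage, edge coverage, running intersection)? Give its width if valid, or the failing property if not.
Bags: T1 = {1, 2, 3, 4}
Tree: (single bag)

No — vertex 5 appears in no bag.

A tree decomposition must satisfy three properties: every vertex lies in some bag; for every edge, both endpoints lie together in some bag; and for every vertex, the bags containing it form a connected subtree. Here vertex 5 appears in no bag, so the decomposition is invalid.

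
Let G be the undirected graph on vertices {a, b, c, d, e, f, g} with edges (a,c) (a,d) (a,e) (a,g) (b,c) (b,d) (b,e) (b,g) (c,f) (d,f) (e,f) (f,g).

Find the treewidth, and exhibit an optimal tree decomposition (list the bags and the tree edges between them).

Treewidth 3.
Bags: B1 = {a, b, e, f}  B2 = {a, b, c, f}  B3 = {a, b, d, f}  B4 = {a, b, f, g}
Tree: B1–B2, B2–B3, B3–B4

The largest bag has 4 vertices, giving width 3; this decomposition certifies tw(G) ≤ 3. For the lower bound: the 4 vertex sets {a,e}, {c,f}, {b}, {d} are disjoint, each induces a connected subgraph, and every pair is joined by at least one edge of G. Contracting each set to a single vertex therefore yields K_{4} as a minor, and since treewidth is minor-monotone, tw(G) ≥ tw(K_{4}) = 3. Therefore the treewidth is 3.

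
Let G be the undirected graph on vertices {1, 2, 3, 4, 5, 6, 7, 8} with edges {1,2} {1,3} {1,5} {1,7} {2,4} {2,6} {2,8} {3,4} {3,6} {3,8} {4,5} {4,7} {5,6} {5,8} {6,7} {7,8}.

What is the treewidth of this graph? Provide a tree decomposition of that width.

The largest bag has 5 vertices, giving width 4; this decomposition certifies tw(G) ≤ 4. For the lower bound: the 5 vertex sets {4,7}, {3,6}, {1,5}, {2}, {8} are disjoint, each induces a connected subgraph, and every pair is joined by at least one edge of G. Contracting each set to a single vertex therefore yields K_{5} as a minor, and since treewidth is minor-monotone, tw(G) ≥ tw(K_{5}) = 4. Hence tw(G) = 4 exactly.

Treewidth 4.
One optimal decomposition is:
Bags: B1 = {2, 3, 4, 5, 7}  B2 = {2, 3, 5, 6, 7}  B3 = {1, 2, 3, 5, 7}  B4 = {2, 3, 5, 7, 8}
Tree: B1–B2, B2–B3, B3–B4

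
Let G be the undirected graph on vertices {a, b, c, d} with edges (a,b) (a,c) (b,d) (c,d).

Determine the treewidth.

A width-2 tree decomposition is:
Bags: B1 = {a, c, d}  B2 = {a, b, d}
Tree: B1–B2
Every bag has size at most 3, so the width is 3 − 1 = 2 and tw(G) ≤ 2. The edges a–c–d–b–a form a cycle, so G is not a tree and its treewidth is at least 2. Combining the bounds, tw(G) = 2.

2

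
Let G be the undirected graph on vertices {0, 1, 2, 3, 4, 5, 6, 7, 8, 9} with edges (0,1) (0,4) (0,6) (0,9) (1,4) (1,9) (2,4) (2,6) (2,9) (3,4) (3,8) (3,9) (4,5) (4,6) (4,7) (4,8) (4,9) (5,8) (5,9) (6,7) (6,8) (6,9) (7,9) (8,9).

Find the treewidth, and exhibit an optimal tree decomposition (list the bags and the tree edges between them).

Every bag has size at most 4, so the width is 4 − 1 = 3 and tw(G) ≤ 3. Conversely, {0, 1, 4, 9} is a clique of size 4, and the vertices of any clique must share a bag in every tree decomposition; so some bag has ≥ 4 vertices and tw(G) ≥ 3. Combining the bounds, tw(G) = 3.

Treewidth 3.
Bags: B1 = {4, 6, 8, 9}  B2 = {3, 4, 8, 9}  B3 = {2, 4, 6, 9}  B4 = {0, 4, 6, 9}  B5 = {0, 1, 4, 9}  B6 = {4, 5, 8, 9}  B7 = {4, 6, 7, 9}
Tree: B1–B2, B1–B3, B1–B4, B4–B5, B1–B6, B4–B7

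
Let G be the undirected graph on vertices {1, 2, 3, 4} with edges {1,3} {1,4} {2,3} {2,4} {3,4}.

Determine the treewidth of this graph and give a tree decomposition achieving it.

Treewidth 2.
One such decomposition:
Bags: B1 = {1, 3, 4}  B2 = {2, 3, 4}
Tree: B1–B2

Each bag holds 3 vertices, so the decomposition has width 2, which upper-bounds the treewidth. On the other hand G contains the 3-clique {1, 3, 4}. A clique must lie in a single bag of any decomposition, so no decomposition can have width below 2. Combining the bounds, tw(G) = 2.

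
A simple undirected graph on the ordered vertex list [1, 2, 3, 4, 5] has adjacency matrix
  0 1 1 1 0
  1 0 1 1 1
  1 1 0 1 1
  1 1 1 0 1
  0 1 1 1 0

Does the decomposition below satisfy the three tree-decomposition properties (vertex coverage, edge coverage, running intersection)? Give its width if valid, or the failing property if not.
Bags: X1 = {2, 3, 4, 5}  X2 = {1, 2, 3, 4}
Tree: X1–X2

Checking the three conditions: (i) the bags cover all of {1, 2, 3, 4, 5}; (ii) for each edge, some bag contains both endpoints; (iii) the bags containing any fixed vertex form a subtree. All hold, so the decomposition is valid with width 4 − 1 = 3.

Yes; width 3.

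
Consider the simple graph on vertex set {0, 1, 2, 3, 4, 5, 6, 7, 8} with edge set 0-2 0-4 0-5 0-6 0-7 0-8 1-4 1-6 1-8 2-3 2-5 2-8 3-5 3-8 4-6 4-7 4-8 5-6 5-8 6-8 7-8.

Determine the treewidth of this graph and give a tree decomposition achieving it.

Treewidth 3.
One such decomposition:
Bags: B1 = {0, 5, 6, 8}  B2 = {0, 4, 6, 8}  B3 = {1, 4, 6, 8}  B4 = {0, 4, 7, 8}  B5 = {0, 2, 5, 8}  B6 = {2, 3, 5, 8}
Tree: B1–B2, B2–B3, B2–B4, B1–B5, B5–B6

The largest bag has 4 vertices, giving width 3; this decomposition certifies tw(G) ≤ 3. For the lower bound, the 4 vertices {0, 2, 5, 8} are pairwise adjacent, and any tree decomposition puts a clique entirely inside one bag — forcing width ≥ 3. Hence tw(G) = 3 exactly.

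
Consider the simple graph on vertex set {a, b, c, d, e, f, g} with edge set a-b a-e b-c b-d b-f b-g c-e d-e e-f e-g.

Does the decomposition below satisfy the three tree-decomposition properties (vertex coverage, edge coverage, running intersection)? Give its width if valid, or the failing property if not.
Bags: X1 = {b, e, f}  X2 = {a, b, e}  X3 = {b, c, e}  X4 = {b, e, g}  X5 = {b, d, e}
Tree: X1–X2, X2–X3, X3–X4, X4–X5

Yes; width 2.

Vertex coverage: the bags together contain {a, b, c, d, e, f, g}, the full vertex set. Edge coverage: each edge of G has both endpoints in at least one bag. Running intersection: for every vertex, the bags containing it form a connected subtree. All three properties hold, so this is a valid tree decomposition of width max|bag| − 1 = 2, and hence tw(G) ≤ 2.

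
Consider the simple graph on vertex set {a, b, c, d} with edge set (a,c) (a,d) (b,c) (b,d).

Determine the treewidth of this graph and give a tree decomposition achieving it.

The largest bag has 3 vertices, giving width 2; this decomposition certifies tw(G) ≤ 2. For the lower bound, G contains the cycle b–d–a–c–b, so G is not a forest; only forests have treewidth ≤ 1, hence tw(G) ≥ 2. Combining the bounds, tw(G) = 2.

Treewidth 2.
Bags: B1 = {a, b, d}  B2 = {a, b, c}
Tree: B1–B2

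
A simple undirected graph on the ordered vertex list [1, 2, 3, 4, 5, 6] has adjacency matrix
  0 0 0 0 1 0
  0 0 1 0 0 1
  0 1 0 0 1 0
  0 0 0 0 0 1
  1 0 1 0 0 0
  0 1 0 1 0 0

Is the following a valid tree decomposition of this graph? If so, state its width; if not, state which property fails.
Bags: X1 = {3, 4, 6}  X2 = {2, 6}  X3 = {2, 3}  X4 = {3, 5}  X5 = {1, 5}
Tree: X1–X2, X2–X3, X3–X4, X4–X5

A tree decomposition must satisfy three properties: every vertex lies in some bag; for every edge, both endpoints lie together in some bag; and for every vertex, the bags containing it form a connected subtree. Here bags containing vertex 3 are not connected in the tree, so the decomposition is invalid.

No — bags containing vertex 3 are not connected in the tree.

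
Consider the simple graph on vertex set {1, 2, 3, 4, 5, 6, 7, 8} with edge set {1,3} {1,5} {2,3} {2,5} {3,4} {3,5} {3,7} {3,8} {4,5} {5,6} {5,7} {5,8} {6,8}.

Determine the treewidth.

A width-2 tree decomposition is:
Bags: B1 = {2, 3, 5}  B2 = {3, 4, 5}  B3 = {3, 5, 7}  B4 = {3, 5, 8}  B5 = {5, 6, 8}  B6 = {1, 3, 5}
Tree: B1–B2, B1–B3, B3–B4, B4–B5, B2–B6
The largest bag has 3 vertices, giving width 2; this decomposition certifies tw(G) ≤ 2. On the other hand G contains the 3-clique {1, 3, 5}. A clique must lie in a single bag of any decomposition, so no decomposition can have width below 2. The upper and lower bounds meet at 2, so that is the treewidth.

2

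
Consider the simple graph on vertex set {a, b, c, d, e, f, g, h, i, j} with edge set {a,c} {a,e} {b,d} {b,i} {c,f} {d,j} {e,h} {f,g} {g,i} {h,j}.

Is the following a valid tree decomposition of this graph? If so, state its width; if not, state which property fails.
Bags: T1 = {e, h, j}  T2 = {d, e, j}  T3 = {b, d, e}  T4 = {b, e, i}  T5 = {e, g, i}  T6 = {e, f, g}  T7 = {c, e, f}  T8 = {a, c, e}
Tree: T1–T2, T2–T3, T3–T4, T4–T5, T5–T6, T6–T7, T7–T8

Vertex coverage: the bags together contain {a, b, c, d, e, f, g, h, i, j}, the full vertex set. Edge coverage: each edge of G has both endpoints in at least one bag. Running intersection: for every vertex, the bags containing it form a connected subtree. All three properties hold, so this is a valid tree decomposition of width max|bag| − 1 = 2, and hence tw(G) ≤ 2.

Yes; width 2.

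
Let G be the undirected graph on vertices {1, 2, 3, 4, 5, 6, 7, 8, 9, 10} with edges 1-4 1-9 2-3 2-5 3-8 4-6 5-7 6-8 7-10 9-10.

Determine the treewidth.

2

A width-2 tree decomposition is:
Bags: B1 = {1, 4, 6}  B2 = {1, 6, 8}  B3 = {1, 3, 8}  B4 = {1, 2, 3}  B5 = {1, 2, 5}  B6 = {1, 5, 7}  B7 = {1, 7, 10}  B8 = {1, 9, 10}
Tree: B1–B2, B2–B3, B3–B4, B4–B5, B5–B6, B6–B7, B7–B8
Each bag holds 3 vertices, so the decomposition has width 2, which upper-bounds the treewidth. For the lower bound, G contains the cycle 1–4–6–8–3–2–5–7–10–9–1, so G is not a forest; only forests have treewidth ≤ 1, hence tw(G) ≥ 2. Therefore the treewidth is 2.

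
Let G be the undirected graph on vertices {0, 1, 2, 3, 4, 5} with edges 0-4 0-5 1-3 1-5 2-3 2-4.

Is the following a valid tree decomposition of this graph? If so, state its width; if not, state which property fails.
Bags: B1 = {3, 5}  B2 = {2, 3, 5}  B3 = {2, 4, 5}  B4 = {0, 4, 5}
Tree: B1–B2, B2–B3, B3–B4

A tree decomposition must satisfy three properties: every vertex lies in some bag; for every edge, both endpoints lie together in some bag; and for every vertex, the bags containing it form a connected subtree. Here vertex 1 appears in no bag, so the decomposition is invalid.

No — vertex 1 appears in no bag.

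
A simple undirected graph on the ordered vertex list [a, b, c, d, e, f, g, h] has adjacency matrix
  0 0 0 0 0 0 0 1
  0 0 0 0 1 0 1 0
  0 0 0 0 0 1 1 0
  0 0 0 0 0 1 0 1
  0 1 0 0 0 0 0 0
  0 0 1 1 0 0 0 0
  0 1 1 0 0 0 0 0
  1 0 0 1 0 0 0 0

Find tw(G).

A width-1 tree decomposition is:
Bags: B1 = {b, e}  B2 = {b, g}  B3 = {c, g}  B4 = {c, f}  B5 = {d, f}  B6 = {d, h}  B7 = {a, h}
Tree: B1–B2, B2–B3, B3–B4, B4–B5, B5–B6, B6–B7
Each bag holds 2 vertices, so the decomposition has width 1, which upper-bounds the treewidth. Since G has at least one edge (e.g. e–b), it is not an edgeless graph, so tw(G) ≥ 1. Combining the bounds, tw(G) = 1.

1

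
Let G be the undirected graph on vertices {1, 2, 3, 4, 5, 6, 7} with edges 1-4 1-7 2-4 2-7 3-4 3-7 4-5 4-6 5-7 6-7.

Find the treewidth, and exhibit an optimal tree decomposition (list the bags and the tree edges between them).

The largest bag has 3 vertices, giving width 2; this decomposition certifies tw(G) ≤ 2. The edges 4–3–7–1–4 form a cycle, so G is not a tree and its treewidth is at least 2. Combining the bounds, tw(G) = 2.

Treewidth 2.
One such decomposition:
Bags: B1 = {3, 4, 7}  B2 = {1, 4, 7}  B3 = {4, 5, 7}  B4 = {4, 6, 7}  B5 = {2, 4, 7}
Tree: B1–B2, B2–B3, B3–B4, B4–B5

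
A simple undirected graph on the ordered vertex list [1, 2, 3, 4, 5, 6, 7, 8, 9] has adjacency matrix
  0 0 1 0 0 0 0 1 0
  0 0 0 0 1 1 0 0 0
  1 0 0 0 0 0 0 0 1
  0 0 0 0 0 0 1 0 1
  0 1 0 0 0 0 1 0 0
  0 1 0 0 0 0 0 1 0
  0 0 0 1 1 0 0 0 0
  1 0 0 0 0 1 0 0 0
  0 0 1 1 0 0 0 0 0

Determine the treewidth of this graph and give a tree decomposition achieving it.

Treewidth 2.
Bags: B1 = {2, 5, 7}  B2 = {2, 6, 7}  B3 = {6, 7, 8}  B4 = {1, 7, 8}  B5 = {1, 3, 7}  B6 = {3, 7, 9}  B7 = {4, 7, 9}
Tree: B1–B2, B2–B3, B3–B4, B4–B5, B5–B6, B6–B7

Each bag holds 3 vertices, so the decomposition has width 2, which upper-bounds the treewidth. For the lower bound, G contains the cycle 7–5–2–6–8–1–3–9–4–7, so G is not a forest; only forests have treewidth ≤ 1, hence tw(G) ≥ 2. Combining the bounds, tw(G) = 2.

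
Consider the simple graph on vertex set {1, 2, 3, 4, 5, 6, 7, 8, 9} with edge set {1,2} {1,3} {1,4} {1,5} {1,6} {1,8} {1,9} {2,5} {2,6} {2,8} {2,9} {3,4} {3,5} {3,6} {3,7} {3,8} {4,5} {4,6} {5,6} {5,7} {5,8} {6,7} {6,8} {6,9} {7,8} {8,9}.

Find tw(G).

A width-4 tree decomposition is:
Bags: B1 = {1, 2, 5, 6, 8}  B2 = {1, 3, 5, 6, 8}  B3 = {3, 5, 6, 7, 8}  B4 = {1, 3, 4, 5, 6}  B5 = {1, 2, 6, 8, 9}
Tree: B1–B2, B2–B3, B2–B4, B1–B5
The largest bag has 5 vertices, giving width 4; this decomposition certifies tw(G) ≤ 4. Conversely, {1, 2, 6, 8, 9} is a clique of size 5, and the vertices of any clique must share a bag in every tree decomposition; so some bag has ≥ 5 vertices and tw(G) ≥ 4. Therefore the treewidth is 4.

4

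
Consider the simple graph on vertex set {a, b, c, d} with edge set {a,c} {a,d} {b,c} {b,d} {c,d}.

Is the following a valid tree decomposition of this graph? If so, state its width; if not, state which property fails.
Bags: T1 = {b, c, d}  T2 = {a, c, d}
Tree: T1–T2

Yes; width 2.

Every vertex of G appears in some bag (union = {a, b, c, d}); every edge is covered by a bag; and for each vertex v the set of bags containing v is connected in the bag tree. The decomposition is therefore valid. The largest bag has 3 vertices, so the width is 2.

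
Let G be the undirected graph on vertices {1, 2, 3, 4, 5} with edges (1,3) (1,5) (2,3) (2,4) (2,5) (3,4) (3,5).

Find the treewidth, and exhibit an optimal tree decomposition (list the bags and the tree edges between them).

Each bag holds 3 vertices, so the decomposition has width 2, which upper-bounds the treewidth. On the other hand G contains the 3-clique {1, 3, 5}. A clique must lie in a single bag of any decomposition, so no decomposition can have width below 2. Combining the bounds, tw(G) = 2.

Treewidth 2.
One optimal decomposition is:
Bags: B1 = {2, 3, 5}  B2 = {1, 3, 5}  B3 = {2, 3, 4}
Tree: B1–B2, B1–B3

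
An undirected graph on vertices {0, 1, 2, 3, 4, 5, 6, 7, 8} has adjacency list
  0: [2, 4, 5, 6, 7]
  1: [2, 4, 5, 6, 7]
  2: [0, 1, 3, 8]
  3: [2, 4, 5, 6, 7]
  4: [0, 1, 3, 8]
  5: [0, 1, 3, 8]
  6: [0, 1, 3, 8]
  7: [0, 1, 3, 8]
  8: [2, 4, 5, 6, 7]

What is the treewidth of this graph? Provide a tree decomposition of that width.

Treewidth 4.
One optimal decomposition is:
Bags: B1 = {0, 1, 2, 3, 8}  B2 = {0, 1, 3, 7, 8}  B3 = {0, 1, 3, 5, 8}  B4 = {0, 1, 3, 6, 8}  B5 = {0, 1, 3, 4, 8}
Tree: B1–B2, B2–B3, B3–B4, B4–B5

The largest bag has 5 vertices, giving width 4; this decomposition certifies tw(G) ≤ 4. For the lower bound: the 5 vertex sets {2,8}, {3,7}, {1,5}, {0}, {6} are disjoint, each induces a connected subgraph, and every pair is joined by at least one edge of G. Contracting each set to a single vertex therefore yields K_{5} as a minor, and since treewidth is minor-monotone, tw(G) ≥ tw(K_{5}) = 4. Hence tw(G) = 4 exactly.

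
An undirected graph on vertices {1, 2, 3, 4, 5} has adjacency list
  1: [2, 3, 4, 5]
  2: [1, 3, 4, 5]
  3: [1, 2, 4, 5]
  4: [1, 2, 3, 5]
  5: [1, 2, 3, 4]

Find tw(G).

A width-4 tree decomposition is:
Bags: B1 = {1, 2, 3, 4, 5}
Tree: (single bag)
A single bag containing all 5 vertices is trivially a valid decomposition of width 4. On the other hand G contains the 5-clique {1, 2, 3, 4, 5}. A clique must lie in a single bag of any decomposition, so no decomposition can have width below 4. The upper and lower bounds meet at 4, so that is the treewidth.

4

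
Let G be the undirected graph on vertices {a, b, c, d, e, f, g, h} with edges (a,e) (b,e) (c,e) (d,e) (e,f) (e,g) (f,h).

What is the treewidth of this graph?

1

A width-1 tree decomposition is:
Bags: B1 = {c, e}  B2 = {b, e}  B3 = {e, f}  B4 = {e, g}  B5 = {a, e}  B6 = {f, h}  B7 = {d, e}
Tree: B1–B2, B1–B3, B3–B4, B1–B5, B3–B6, B5–B7
The largest bag has 2 vertices, giving width 1; this decomposition certifies tw(G) ≤ 1. Since G has at least one edge (e.g. e–c), it is not an edgeless graph, so tw(G) ≥ 1. Hence tw(G) = 1 exactly.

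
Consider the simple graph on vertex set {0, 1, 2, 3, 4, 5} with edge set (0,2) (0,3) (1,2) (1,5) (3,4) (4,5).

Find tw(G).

2

A width-2 tree decomposition is:
Bags: B1 = {0, 1, 2}  B2 = {0, 1, 3}  B3 = {1, 3, 4}  B4 = {1, 4, 5}
Tree: B1–B2, B2–B3, B3–B4
Each bag holds 3 vertices, so the decomposition has width 2, which upper-bounds the treewidth. Since 1–2–0–3–4–5–1 is a cycle in G, G is not acyclic. Forests are exactly the graphs of treewidth ≤ 1, so tw(G) ≥ 2. Combining the bounds, tw(G) = 2.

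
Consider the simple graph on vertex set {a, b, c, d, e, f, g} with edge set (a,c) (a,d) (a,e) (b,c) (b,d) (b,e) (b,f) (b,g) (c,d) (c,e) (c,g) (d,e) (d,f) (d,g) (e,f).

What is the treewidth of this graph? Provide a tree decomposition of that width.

The largest bag has 4 vertices, giving width 3; this decomposition certifies tw(G) ≤ 3. Conversely, {a, c, d, e} is a clique of size 4, and the vertices of any clique must share a bag in every tree decomposition; so some bag has ≥ 4 vertices and tw(G) ≥ 3. Therefore the treewidth is 3.

Treewidth 3.
One optimal decomposition is:
Bags: B1 = {a, c, d, e}  B2 = {b, c, d, e}  B3 = {b, c, d, g}  B4 = {b, d, e, f}
Tree: B1–B2, B2–B3, B2–B4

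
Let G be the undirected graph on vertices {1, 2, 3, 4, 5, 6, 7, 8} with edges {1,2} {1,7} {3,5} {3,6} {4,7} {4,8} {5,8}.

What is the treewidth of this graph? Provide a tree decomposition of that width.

Treewidth 1.
One optimal decomposition is:
Bags: B1 = {1, 2}  B2 = {1, 7}  B3 = {4, 7}  B4 = {4, 8}  B5 = {5, 8}  B6 = {3, 5}  B7 = {3, 6}
Tree: B1–B2, B2–B3, B3–B4, B4–B5, B5–B6, B6–B7

Every bag has size at most 2, so the width is 2 − 1 = 1 and tw(G) ≤ 1. Any graph with an edge has treewidth ≥ 1, and G has the edge 2–1. Therefore the treewidth is 1.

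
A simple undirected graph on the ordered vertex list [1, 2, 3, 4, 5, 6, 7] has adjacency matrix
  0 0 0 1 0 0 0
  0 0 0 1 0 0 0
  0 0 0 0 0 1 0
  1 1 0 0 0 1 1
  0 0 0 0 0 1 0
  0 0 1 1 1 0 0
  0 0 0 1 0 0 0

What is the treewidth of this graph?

A width-1 tree decomposition is:
Bags: B1 = {2, 4}  B2 = {4, 7}  B3 = {4, 6}  B4 = {5, 6}  B5 = {1, 4}  B6 = {3, 6}
Tree: B1–B2, B1–B3, B3–B4, B3–B5, B4–B6
The largest bag has 2 vertices, giving width 1; this decomposition certifies tw(G) ≤ 1. Since G has at least one edge (e.g. 4–2), it is not an edgeless graph, so tw(G) ≥ 1. Therefore the treewidth is 1.

1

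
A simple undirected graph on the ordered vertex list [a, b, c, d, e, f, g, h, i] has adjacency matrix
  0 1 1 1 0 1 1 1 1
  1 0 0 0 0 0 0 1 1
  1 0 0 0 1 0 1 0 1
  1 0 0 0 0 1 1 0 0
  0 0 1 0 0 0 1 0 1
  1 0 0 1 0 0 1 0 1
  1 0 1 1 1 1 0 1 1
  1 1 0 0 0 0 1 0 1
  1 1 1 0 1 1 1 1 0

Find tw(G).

A width-3 tree decomposition is:
Bags: B1 = {a, g, h, i}  B2 = {a, c, g, i}  B3 = {a, f, g, i}  B4 = {a, d, f, g}  B5 = {a, b, h, i}  B6 = {c, e, g, i}
Tree: B1–B2, B1–B3, B3–B4, B1–B5, B2–B6
Every bag has size at most 4, so the width is 4 − 1 = 3 and tw(G) ≤ 3. For the lower bound, the 4 vertices {a, d, f, g} are pairwise adjacent, and any tree decomposition puts a clique entirely inside one bag — forcing width ≥ 3. Therefore the treewidth is 3.

3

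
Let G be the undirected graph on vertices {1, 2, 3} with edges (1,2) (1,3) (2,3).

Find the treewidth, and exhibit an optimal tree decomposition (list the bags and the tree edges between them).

A single bag containing all 3 vertices is trivially a valid decomposition of width 2. For the lower bound, the 3 vertices {1, 2, 3} are pairwise adjacent, and any tree decomposition puts a clique entirely inside one bag — forcing width ≥ 2. Hence tw(G) = 2 exactly.

Treewidth 2.
One optimal decomposition is:
Bags: B1 = {1, 2, 3}
Tree: (single bag)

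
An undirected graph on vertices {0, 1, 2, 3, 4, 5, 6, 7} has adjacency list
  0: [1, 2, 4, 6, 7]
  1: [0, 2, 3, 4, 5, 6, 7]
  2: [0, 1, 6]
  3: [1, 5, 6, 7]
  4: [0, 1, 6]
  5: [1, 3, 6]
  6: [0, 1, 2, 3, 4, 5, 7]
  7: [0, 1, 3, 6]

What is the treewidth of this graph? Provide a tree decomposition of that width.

Every bag has size at most 4, so the width is 4 − 1 = 3 and tw(G) ≤ 3. On the other hand G contains the 4-clique {0, 1, 2, 6}. A clique must lie in a single bag of any decomposition, so no decomposition can have width below 3. Combining the bounds, tw(G) = 3.

Treewidth 3.
One such decomposition:
Bags: B1 = {0, 1, 4, 6}  B2 = {0, 1, 6, 7}  B3 = {1, 3, 6, 7}  B4 = {1, 3, 5, 6}  B5 = {0, 1, 2, 6}
Tree: B1–B2, B2–B3, B3–B4, B2–B5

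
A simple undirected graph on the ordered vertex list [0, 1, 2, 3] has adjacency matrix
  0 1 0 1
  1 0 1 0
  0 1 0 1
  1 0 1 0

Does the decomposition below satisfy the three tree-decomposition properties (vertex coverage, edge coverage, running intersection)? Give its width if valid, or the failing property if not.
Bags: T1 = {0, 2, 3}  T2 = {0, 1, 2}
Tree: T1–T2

Yes; width 2.

Checking the three conditions: (i) the bags cover all of {0, 1, 2, 3}; (ii) for each edge, some bag contains both endpoints; (iii) the bags containing any fixed vertex form a subtree. All hold, so the decomposition is valid with width 3 − 1 = 2.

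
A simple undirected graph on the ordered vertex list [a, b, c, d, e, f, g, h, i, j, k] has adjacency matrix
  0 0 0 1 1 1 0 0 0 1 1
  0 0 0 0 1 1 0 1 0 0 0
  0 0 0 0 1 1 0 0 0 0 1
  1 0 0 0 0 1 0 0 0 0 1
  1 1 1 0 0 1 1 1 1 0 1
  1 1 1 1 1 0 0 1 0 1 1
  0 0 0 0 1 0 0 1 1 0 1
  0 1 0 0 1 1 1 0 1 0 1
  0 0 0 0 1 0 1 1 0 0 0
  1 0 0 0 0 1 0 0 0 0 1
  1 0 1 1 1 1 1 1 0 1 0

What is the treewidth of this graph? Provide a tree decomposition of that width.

Each bag holds 4 vertices, so the decomposition has width 3, which upper-bounds the treewidth. For the lower bound, the 4 vertices {e, g, h, k} are pairwise adjacent, and any tree decomposition puts a clique entirely inside one bag — forcing width ≥ 3. Hence tw(G) = 3 exactly.

Treewidth 3.
One optimal decomposition is:
Bags: B1 = {c, e, f, k}  B2 = {e, f, h, k}  B3 = {a, e, f, k}  B4 = {e, g, h, k}  B5 = {a, d, f, k}  B6 = {b, e, f, h}  B7 = {e, g, h, i}  B8 = {a, f, j, k}
Tree: B1–B2, B1–B3, B2–B4, B3–B5, B2–B6, B4–B7, B3–B8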